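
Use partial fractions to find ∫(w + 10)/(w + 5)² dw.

Decompose: α = 1, β = 1·(-5) + 10 = 5, so (w + 10)/(w + 5)² = 1/(w + 5) + 5/(w + 5)². Integrate: ∫ α/(w + 5) dw = ln|(w + 5)|; ∫ β/(w + 5)² dw = -5/(w + 5). Sum: ln|(w + 5)| - 5/(w + 5) + C


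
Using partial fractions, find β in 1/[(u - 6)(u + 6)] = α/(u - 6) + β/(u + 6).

Cover-up at u = -6: β = 1/(-6 - 6) = -1/12


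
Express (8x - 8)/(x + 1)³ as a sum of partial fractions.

(8x - 8) = P(x + 1)² + Q(x + 1) + R. At x = -1: R = 8·(-1) - 8 = -16. Coefficients: P = 0, Q = 8
Result: 8/(x + 1)² - 16/(x + 1)³


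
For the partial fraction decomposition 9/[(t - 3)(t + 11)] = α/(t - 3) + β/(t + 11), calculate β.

Cover-up at t = -11: β = 9/(-11 - 3) = -9/14


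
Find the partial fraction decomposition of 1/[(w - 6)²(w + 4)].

Cover-up at w=-4: R = 1/(-4 - 6)² = 1/100. Cover-up at w=6: Q = 1/(6 + 4) = 1/10. Comparing w² coeff: P = -R = -1/100
Result: (-1/100)/(w - 6) + (1/10)/(w - 6)² + (1/100)/(w + 4)


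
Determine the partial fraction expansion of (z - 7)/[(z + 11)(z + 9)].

At z=-11: P = (1·(-11) - 7)/(-11 + 9) = 9. At z=-9: Q = (1·(-9) - 7)/(-9 + 11) = -8
Result: 9/(z + 11) - 8/(z + 9)


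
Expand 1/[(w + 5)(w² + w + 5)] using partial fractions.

Cover-up at w = -5: P = 1/((-5)² + 1·(-5) + 5) = 1/25. Then Q = -P = -1/25, R = -P·(1 - 5) = 4/25
Result: (1/25)/(w + 5) - ((1/25)w - 4/25)/(w² + w + 5)


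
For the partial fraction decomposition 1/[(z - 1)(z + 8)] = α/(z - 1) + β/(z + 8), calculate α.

Cover-up at z = 1: α = 1/(1 + 8) = 1/9


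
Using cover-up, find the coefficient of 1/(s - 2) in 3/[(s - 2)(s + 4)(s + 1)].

Cover (s - 2), set s=2: 3/[(2 + 4)(2 + 1)] = 1/6


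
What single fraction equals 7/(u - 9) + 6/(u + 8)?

Common denominator (u - 9)(u + 8). Numerator: 7(u + 8) + 6(u - 9) = (7u + 56) + (6u - 54) = 13u + 2
Result: (13u + 2)/[(u - 9)(u + 8)]


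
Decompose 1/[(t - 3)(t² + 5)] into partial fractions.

Cover-up at t = 3: A = 1/(3² + 5) = 1/14. Then B = -A = -1/14, C = -A·(0 + 3) = -3/14
Result: (1/14)/(t - 3) - ((1/14)t + 3/14)/(t² + 5)


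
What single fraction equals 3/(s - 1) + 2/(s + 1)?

Common denominator (s - 1)(s + 1). Numerator: 3(s + 1) + 2(s - 1) = (3s + 3) + (2s - 2) = 5s + 1
Result: (5s + 1)/[(s - 1)(s + 1)]


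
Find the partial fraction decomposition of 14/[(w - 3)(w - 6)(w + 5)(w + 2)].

Using Heaviside cover-up: (-7/60)/(w - 3) + (7/132)/(w - 6) - (7/132)/(w + 5) + (7/60)/(w + 2)


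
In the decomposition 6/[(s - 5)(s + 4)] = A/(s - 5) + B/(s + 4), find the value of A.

Cover-up at s = 5: A = 6/(5 + 4) = 6/9 = 2/3


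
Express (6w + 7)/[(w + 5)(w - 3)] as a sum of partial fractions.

At w=-5: A = (6·(-5) + 7)/(-5 - 3) = 23/8. At w=3: B = (6·3 + 7)/(3 + 5) = 25/8
Result: (23/8)/(w + 5) + (25/8)/(w - 3)


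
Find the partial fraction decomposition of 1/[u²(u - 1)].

Cover-up at u=1: C = 1/(1 - 0)² = 1. Cover-up at u=0: B = 1/(0 - 1) = -1. Comparing u² coeff: A = -C = -1
Result: -1/u - 1/u² + 1/(u - 1)


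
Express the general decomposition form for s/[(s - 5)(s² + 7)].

Linear + irreducible quadratic: P/(s - 5) + (Qs + R)/(s² + 7)


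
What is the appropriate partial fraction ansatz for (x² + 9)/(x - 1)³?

Repeated linear factor (power 3): α/(x - 1) + β/(x - 1)² + γ/(x - 1)³


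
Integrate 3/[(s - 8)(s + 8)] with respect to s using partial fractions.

Decompose: 3/[(s - 8)(s + 8)] = (3/16)/(s - 8) - (3/16)/(s + 8). Integrate each term: (3/16) ln|(s - 8)| - (3/16) ln|(s + 8)| + C


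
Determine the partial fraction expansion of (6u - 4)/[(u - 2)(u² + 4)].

At u=2: A = (6·2 - 4)/(2² + 4) = 1. B = -A = -1, C = 6 - 2·A = 4
Result: 1/(u - 2) - (u - 4)/(u² + 4)


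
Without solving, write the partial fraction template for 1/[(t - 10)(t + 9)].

Distinct linear factors: A/(t - 10) + B/(t + 9)


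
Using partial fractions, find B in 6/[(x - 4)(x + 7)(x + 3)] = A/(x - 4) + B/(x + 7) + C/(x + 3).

Cover-up at x = -7: B = 6/[(-7 - 4)(-7 + 3)] = 6/[(-11)(-4)] = 6/44 = 3/22


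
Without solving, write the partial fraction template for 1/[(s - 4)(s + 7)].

Distinct linear factors: P/(s - 4) + Q/(s + 7)


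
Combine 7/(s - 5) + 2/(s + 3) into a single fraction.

Common denominator (s - 5)(s + 3). Numerator: 7(s + 3) + 2(s - 5) = (7s + 21) + (2s - 10) = 9s + 11
Result: (9s + 11)/[(s - 5)(s + 3)]


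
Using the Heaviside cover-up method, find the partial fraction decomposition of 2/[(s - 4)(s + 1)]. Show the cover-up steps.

Cover (s - 4): set s=4, get P = 2/(4 + 1) = 2/5. Cover (s + 1): set s=-1, get Q = 2/(-1 - 4) = -2/5.
Result: (2/5)/(s - 4) - (2/5)/(s + 1)


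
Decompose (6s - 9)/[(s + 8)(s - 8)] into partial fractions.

At s=-8: P = (6·(-8) - 9)/(-8 - 8) = 57/16. At s=8: Q = (6·8 - 9)/(8 + 8) = 39/16
Result: (57/16)/(s + 8) + (39/16)/(s - 8)


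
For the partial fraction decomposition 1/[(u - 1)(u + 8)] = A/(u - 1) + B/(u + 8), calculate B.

Cover-up at u = -8: B = 1/(-8 - 1) = -1/9


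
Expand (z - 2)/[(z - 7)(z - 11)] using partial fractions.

At z=7: A = (1·7 - 2)/(7 - 11) = -5/4. At z=11: B = (1·11 - 2)/(11 - 7) = 9/4
Result: (-5/4)/(z - 7) + (9/4)/(z - 11)


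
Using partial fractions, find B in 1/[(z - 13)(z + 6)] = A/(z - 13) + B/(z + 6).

Cover-up at z = -6: B = 1/(-6 - 13) = -1/19


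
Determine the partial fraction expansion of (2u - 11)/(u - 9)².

(2u - 11) = α(u - 9) + β. At u = 9: β = 2·9 - 11 = 7. Coeff of u: α = 2
Result: 2/(u - 9) + 7/(u - 9)²


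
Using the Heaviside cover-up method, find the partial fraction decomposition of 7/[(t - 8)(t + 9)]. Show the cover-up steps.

Cover (t - 8): set t=8, get A = 7/(8 + 9) = 7/17. Cover (t + 9): set t=-9, get B = 7/(-9 - 8) = -7/17.
Result: (7/17)/(t - 8) - (7/17)/(t + 9)


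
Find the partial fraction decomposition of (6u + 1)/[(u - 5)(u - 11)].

At u=5: α = (6·5 + 1)/(5 - 11) = -31/6. At u=11: β = (6·11 + 1)/(11 - 5) = 67/6
Result: (-31/6)/(u - 5) + (67/6)/(u - 11)


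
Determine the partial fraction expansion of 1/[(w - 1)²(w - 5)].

Cover-up at w=5: γ = 1/(5 - 1)² = 1/16. Cover-up at w=1: β = 1/(1 - 5) = -1/4. Comparing w² coeff: α = -γ = -1/16
Result: (-1/16)/(w - 1) - (1/4)/(w - 1)² + (1/16)/(w - 5)


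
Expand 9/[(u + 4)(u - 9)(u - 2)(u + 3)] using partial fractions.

Using Heaviside cover-up: (-3/26)/(u + 4) + (3/364)/(u - 9) - (3/70)/(u - 2) + (3/20)/(u + 3)


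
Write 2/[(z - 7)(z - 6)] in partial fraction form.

2/(z - 7)(z - 6) = A/(z - 7) + B/(z - 6). A = 2/(7 - 6) = 2, B = 2/(6 - 7) = -2
Result: 2/(z - 7) - 2/(z - 6)


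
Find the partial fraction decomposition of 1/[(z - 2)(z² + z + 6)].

Cover-up at z = 2: A = 1/(2² + 1·2 + 6) = 1/12. Then B = -A = -1/12, C = -A·(1 + 2) = -1/4
Result: (1/12)/(z - 2) - ((1/12)z + 1/4)/(z² + z + 6)


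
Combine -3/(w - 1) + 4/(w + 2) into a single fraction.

Common denominator (w - 1)(w + 2). Numerator: -3(w + 2) + 4(w - 1) = (-3w - 6) + (4w - 4) = w - 10
Result: (w - 10)/[(w - 1)(w + 2)]


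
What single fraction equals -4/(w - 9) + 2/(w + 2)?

Common denominator (w - 9)(w + 2). Numerator: -4(w + 2) + 2(w - 9) = (-4w - 8) + (2w - 18) = -2w - 26
Result: (-2w - 26)/[(w - 9)(w + 2)]


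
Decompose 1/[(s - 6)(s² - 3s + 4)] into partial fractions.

Cover-up at s = 6: A = 1/(6² - 3·6 + 4) = 1/22. Then B = -A = -1/22, C = -A·(-3 + 6) = -3/22
Result: (1/22)/(s - 6) - ((1/22)s + 3/22)/(s² - 3s + 4)


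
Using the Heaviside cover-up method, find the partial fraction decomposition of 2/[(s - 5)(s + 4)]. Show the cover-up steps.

Cover (s - 5): set s=5, get A = 2/(5 + 4) = 2/9. Cover (s + 4): set s=-4, get B = 2/(-4 - 5) = -2/9.
Result: (2/9)/(s - 5) - (2/9)/(s + 4)


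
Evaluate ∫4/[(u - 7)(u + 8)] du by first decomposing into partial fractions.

Decompose: 4/[(u - 7)(u + 8)] = (4/15)/(u - 7) - (4/15)/(u + 8). Integrate each term: (4/15) ln|(u - 7)| - (4/15) ln|(u + 8)| + C


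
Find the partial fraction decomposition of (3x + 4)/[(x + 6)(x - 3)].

At x=-6: A = (3·(-6) + 4)/(-6 - 3) = 14/9. At x=3: B = (3·3 + 4)/(3 + 6) = 13/9
Result: (14/9)/(x + 6) + (13/9)/(x - 3)


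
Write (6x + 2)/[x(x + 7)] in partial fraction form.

At x=0: α = (6·0 + 2)/(0 + 7) = 2/7. At x=-7: β = (6·(-7) + 2)/(-7 - 0) = 40/7
Result: (2/7)/x + (40/7)/(x + 7)


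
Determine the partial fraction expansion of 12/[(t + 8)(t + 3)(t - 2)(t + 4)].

Using Heaviside cover-up: (-3/50)/(t + 8) - (12/25)/(t + 3) + (1/25)/(t - 2) + (1/2)/(t + 4)


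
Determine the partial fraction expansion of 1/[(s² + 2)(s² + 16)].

Coefficient matching gives α = γ = 0, β = 1/(16-2) = 1/14, δ = -β = -1/14
Result: (1/14)/(s² + 2) - (1/14)/(s² + 16)


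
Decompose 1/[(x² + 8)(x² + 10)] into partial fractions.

Coefficient matching gives α = γ = 0, β = 1/(10-8) = 1/2, δ = -β = -1/2
Result: (1/2)/(x² + 8) - (1/2)/(x² + 10)


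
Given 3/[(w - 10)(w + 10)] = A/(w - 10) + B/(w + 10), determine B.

Cover-up at w = -10: B = 3/(-10 - 10) = -3/20


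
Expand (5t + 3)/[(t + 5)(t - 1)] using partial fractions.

At t=-5: P = (5·(-5) + 3)/(-5 - 1) = 11/3. At t=1: Q = (5·1 + 3)/(1 + 5) = 4/3
Result: (11/3)/(t + 5) + (4/3)/(t - 1)


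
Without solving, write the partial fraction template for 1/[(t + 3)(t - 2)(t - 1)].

Three distinct linear factors: α/(t + 3) + β/(t - 2) + γ/(t - 1)


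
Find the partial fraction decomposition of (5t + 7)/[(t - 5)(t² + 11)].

At t=5: A = (5·5 + 7)/(5² + 11) = 8/9. B = -A = -8/9, C = 5 - 5·A = 5/9
Result: (8/9)/(t - 5) - ((8/9)t - 5/9)/(t² + 11)


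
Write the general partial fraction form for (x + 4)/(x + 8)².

Repeated linear factor: α/(x + 8) + β/(x + 8)²


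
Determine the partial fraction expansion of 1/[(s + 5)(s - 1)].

1/(s + 5)(s - 1) = α/(s + 5) + β/(s - 1). α = 1/(-5 - 1) = -1/6, β = 1/(1 + 5) = 1/6
Result: (-1/6)/(s + 5) + (1/6)/(s - 1)


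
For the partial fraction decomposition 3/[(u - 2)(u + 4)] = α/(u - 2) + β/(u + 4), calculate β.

Cover-up at u = -4: β = 3/(-4 - 2) = -3/6 = -1/2


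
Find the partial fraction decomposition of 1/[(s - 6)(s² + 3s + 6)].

Cover-up at s = 6: P = 1/(6² + 3·6 + 6) = 1/60. Then Q = -P = -1/60, R = -P·(3 + 6) = -3/20
Result: (1/60)/(s - 6) - ((1/60)s + 3/20)/(s² + 3s + 6)


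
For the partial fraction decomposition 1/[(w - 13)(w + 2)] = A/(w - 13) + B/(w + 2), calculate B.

Cover-up at w = -2: B = 1/(-2 - 13) = -1/15


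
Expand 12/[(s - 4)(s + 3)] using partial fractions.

12/(s - 4)(s + 3) = A/(s - 4) + B/(s + 3). A = 12/(4 + 3) = 12/7, B = 12/(-3 - 4) = -12/7
Result: (12/7)/(s - 4) - (12/7)/(s + 3)


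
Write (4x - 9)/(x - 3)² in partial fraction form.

(4x - 9) = A(x - 3) + B. At x = 3: B = 4·3 - 9 = 3. Coeff of x: A = 4
Result: 4/(x - 3) + 3/(x - 3)²


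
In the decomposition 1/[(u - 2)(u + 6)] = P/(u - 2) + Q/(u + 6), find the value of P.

Cover-up at u = 2: P = 1/(2 + 6) = 1/8


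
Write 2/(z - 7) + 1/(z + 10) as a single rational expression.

Common denominator (z - 7)(z + 10). Numerator: 2(z + 10) + 1(z - 7) = (2z + 20) + (z - 7) = 3z + 13
Result: (3z + 13)/[(z - 7)(z + 10)]


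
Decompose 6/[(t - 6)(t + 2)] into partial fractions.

6/(t - 6)(t + 2) = P/(t - 6) + Q/(t + 2). P = 6/(6 + 2) = 3/4, Q = 6/(-2 - 6) = -3/4
Result: (3/4)/(t - 6) - (3/4)/(t + 2)


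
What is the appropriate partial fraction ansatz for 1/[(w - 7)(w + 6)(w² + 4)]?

Two linear + quadratic: A/(w - 7) + B/(w + 6) + (Cw + D)/(w² + 4)


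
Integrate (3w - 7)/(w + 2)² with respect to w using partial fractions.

Decompose: P = 3, Q = 3·(-2) - 7 = -13, so (3w - 7)/(w + 2)² = 3/(w + 2) - 13/(w + 2)². Integrate: ∫ P/(w + 2) dw = 3 ln|(w + 2)|; ∫ Q/(w + 2)² dw = 13/(w + 2). Sum: 3 ln|(w + 2)| + 13/(w + 2) + C


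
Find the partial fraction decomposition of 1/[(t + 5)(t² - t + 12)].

Cover-up at t = -5: A = 1/((-5)² - 1·(-5) + 12) = 1/42. Then B = -A = -1/42, C = -A·(-1 - 5) = 1/7
Result: (1/42)/(t + 5) - ((1/42)t - 1/7)/(t² - t + 12)


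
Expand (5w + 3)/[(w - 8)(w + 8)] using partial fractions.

At w=8: α = (5·8 + 3)/(8 + 8) = 43/16. At w=-8: β = (5·(-8) + 3)/(-8 - 8) = 37/16
Result: (43/16)/(w - 8) + (37/16)/(w + 8)


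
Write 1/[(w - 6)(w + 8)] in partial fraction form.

1/(w - 6)(w + 8) = α/(w - 6) + β/(w + 8). α = 1/(6 + 8) = 1/14, β = 1/(-8 - 6) = -1/14
Result: (1/14)/(w - 6) - (1/14)/(w + 8)


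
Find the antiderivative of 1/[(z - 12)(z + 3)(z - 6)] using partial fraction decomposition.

Cover-up: A = 1/90, B = 1/135, C = -1/54. Decomposition: (1/90)/(z - 12) + (1/135)/(z + 3) - (1/54)/(z - 6). Integrate each term: (1/90) ln|(z - 12)| + (1/135) ln|(z + 3)| - (1/54) ln|(z - 6)| + C


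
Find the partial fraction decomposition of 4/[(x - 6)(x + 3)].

4/(x - 6)(x + 3) = A/(x - 6) + B/(x + 3). A = 4/(6 + 3) = 4/9, B = 4/(-3 - 6) = -4/9
Result: (4/9)/(x - 6) - (4/9)/(x + 3)


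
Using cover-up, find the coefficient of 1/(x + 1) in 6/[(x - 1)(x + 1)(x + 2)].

Cover (x + 1), set x=-1: 6/[(-1 - 1)(-1 + 2)] = -3


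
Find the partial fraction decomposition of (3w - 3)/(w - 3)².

(3w - 3) = P(w - 3) + Q. At w = 3: Q = 3·3 - 3 = 6. Coeff of w: P = 3
Result: 3/(w - 3) + 6/(w - 3)²


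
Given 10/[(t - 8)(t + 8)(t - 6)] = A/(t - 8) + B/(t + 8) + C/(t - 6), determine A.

Cover-up at t = 8: A = 10/[(8 + 8)(8 - 6)] = 10/[(16)(2)] = 10/32 = 5/16


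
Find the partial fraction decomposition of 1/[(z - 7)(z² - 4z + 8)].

Cover-up at z = 7: α = 1/(7² - 4·7 + 8) = 1/29. Then β = -α = -1/29, γ = -α·(-4 + 7) = -3/29
Result: (1/29)/(z - 7) - ((1/29)z + 3/29)/(z² - 4z + 8)


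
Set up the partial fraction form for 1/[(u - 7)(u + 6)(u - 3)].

Three distinct linear factors: P/(u - 7) + Q/(u + 6) + R/(u - 3)


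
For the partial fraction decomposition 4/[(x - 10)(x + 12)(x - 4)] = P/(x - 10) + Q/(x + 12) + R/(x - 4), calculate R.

Cover-up at x = 4: R = 4/[(4 - 10)(4 + 12)] = 4/[(-6)(16)] = -4/96 = -1/24


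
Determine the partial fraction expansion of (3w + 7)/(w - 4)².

(3w + 7) = A(w - 4) + B. At w = 4: B = 3·4 + 7 = 19. Coeff of w: A = 3
Result: 3/(w - 4) + 19/(w - 4)²


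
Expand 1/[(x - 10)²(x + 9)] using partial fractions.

Cover-up at x=-9: C = 1/(-9 - 10)² = 1/361. Cover-up at x=10: B = 1/(10 + 9) = 1/19. Comparing x² coeff: A = -C = -1/361
Result: (-1/361)/(x - 10) + (1/19)/(x - 10)² + (1/361)/(x + 9)


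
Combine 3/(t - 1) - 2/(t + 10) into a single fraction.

Common denominator (t - 1)(t + 10). Numerator: 3(t + 10) - 2(t - 1) = (3t + 30) - (2t - 2) = t + 32
Result: (t + 32)/[(t - 1)(t + 10)]


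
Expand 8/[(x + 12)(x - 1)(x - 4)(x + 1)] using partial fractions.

Using Heaviside cover-up: (-1/286)/(x + 12) - (4/39)/(x - 1) + (1/30)/(x - 4) + (4/55)/(x + 1)


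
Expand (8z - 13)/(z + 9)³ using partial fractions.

(8z - 13) = A(z + 9)² + B(z + 9) + C. At z = -9: C = 8·(-9) - 13 = -85. Coefficients: A = 0, B = 8
Result: 8/(z + 9)² - 85/(z + 9)³


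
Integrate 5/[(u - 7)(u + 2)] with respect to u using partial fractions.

Decompose: 5/[(u - 7)(u + 2)] = (5/9)/(u - 7) - (5/9)/(u + 2). Integrate each term: (5/9) ln|(u - 7)| - (5/9) ln|(u + 2)| + C


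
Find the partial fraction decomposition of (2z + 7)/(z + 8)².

(2z + 7) = α(z + 8) + β. At z = -8: β = 2·(-8) + 7 = -9. Coeff of z: α = 2
Result: 2/(z + 8) - 9/(z + 8)²


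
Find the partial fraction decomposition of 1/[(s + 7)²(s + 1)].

Cover-up at s=-1: γ = 1/(-1 + 7)² = 1/36. Cover-up at s=-7: β = 1/(-7 + 1) = -1/6. Comparing s² coeff: α = -γ = -1/36
Result: (-1/36)/(s + 7) - (1/6)/(s + 7)² + (1/36)/(s + 1)


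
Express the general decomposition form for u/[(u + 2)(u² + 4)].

Linear + irreducible quadratic: A/(u + 2) + (Bu + C)/(u² + 4)


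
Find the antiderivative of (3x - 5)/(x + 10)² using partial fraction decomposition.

Decompose: α = 3, β = 3·(-10) - 5 = -35, so (3x - 5)/(x + 10)² = 3/(x + 10) - 35/(x + 10)². Integrate: ∫ α/(x + 10) dx = 3 ln|(x + 10)|; ∫ β/(x + 10)² dx = 35/(x + 10). Sum: 3 ln|(x + 10)| + 35/(x + 10) + C


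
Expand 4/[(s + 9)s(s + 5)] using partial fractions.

Using cover-up method: A = 1/9, B = 4/45, C = -1/5
Result: (1/9)/(s + 9) + (4/45)/s - (1/5)/(s + 5)


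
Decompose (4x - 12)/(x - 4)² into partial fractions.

(4x - 12) = P(x - 4) + Q. At x = 4: Q = 4·4 - 12 = 4. Coeff of x: P = 4
Result: 4/(x - 4) + 4/(x - 4)²


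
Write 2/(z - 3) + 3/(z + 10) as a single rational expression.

Common denominator (z - 3)(z + 10). Numerator: 2(z + 10) + 3(z - 3) = (2z + 20) + (3z - 9) = 5z + 11
Result: (5z + 11)/[(z - 3)(z + 10)]


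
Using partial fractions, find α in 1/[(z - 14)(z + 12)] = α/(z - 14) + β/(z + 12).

Cover-up at z = 14: α = 1/(14 + 12) = 1/26


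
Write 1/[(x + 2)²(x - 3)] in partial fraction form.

Cover-up at x=3: γ = 1/(3 + 2)² = 1/25. Cover-up at x=-2: β = 1/(-2 - 3) = -1/5. Comparing x² coeff: α = -γ = -1/25
Result: (-1/25)/(x + 2) - (1/5)/(x + 2)² + (1/25)/(x - 3)


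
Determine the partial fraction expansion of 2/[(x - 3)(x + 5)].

2/(x - 3)(x + 5) = P/(x - 3) + Q/(x + 5). P = 2/(3 + 5) = 1/4, Q = 2/(-5 - 3) = -1/4
Result: (1/4)/(x - 3) - (1/4)/(x + 5)


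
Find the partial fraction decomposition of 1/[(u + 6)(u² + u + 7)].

Cover-up at u = -6: A = 1/((-6)² + 1·(-6) + 7) = 1/37. Then B = -A = -1/37, C = -A·(1 - 6) = 5/37
Result: (1/37)/(u + 6) - ((1/37)u - 5/37)/(u² + u + 7)


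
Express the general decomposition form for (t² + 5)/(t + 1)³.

Repeated linear factor (power 3): A/(t + 1) + B/(t + 1)² + C/(t + 1)³


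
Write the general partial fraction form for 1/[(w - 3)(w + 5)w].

Three distinct linear factors: A/(w - 3) + B/(w + 5) + C/w


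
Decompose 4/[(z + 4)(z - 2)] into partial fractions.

4/(z + 4)(z - 2) = P/(z + 4) + Q/(z - 2). P = 4/(-4 - 2) = -2/3, Q = 4/(2 + 4) = 2/3
Result: (-2/3)/(z + 4) + (2/3)/(z - 2)


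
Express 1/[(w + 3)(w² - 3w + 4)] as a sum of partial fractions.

Cover-up at w = -3: P = 1/((-3)² - 3·(-3) + 4) = 1/22. Then Q = -P = -1/22, R = -P·(-3 - 3) = 3/11
Result: (1/22)/(w + 3) - ((1/22)w - 3/11)/(w² - 3w + 4)


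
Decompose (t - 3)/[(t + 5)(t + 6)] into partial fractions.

At t=-5: A = (1·(-5) - 3)/(-5 + 6) = -8. At t=-6: B = (1·(-6) - 3)/(-6 + 5) = 9
Result: -8/(t + 5) + 9/(t + 6)


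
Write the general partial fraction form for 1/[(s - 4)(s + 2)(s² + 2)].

Two linear + quadratic: α/(s - 4) + β/(s + 2) + (γs + δ)/(s² + 2)


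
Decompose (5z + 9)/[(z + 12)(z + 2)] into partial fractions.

At z=-12: P = (5·(-12) + 9)/(-12 + 2) = 51/10. At z=-2: Q = (5·(-2) + 9)/(-2 + 12) = -1/10
Result: (51/10)/(z + 12) - (1/10)/(z + 2)


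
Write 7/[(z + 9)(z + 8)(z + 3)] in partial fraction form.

Using cover-up method: α = 7/6, β = -7/5, γ = 7/30
Result: (7/6)/(z + 9) - (7/5)/(z + 8) + (7/30)/(z + 3)


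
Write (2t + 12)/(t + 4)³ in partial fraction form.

(2t + 12) = P(t + 4)² + Q(t + 4) + R. At t = -4: R = 2·(-4) + 12 = 4. Coefficients: P = 0, Q = 2
Result: 2/(t + 4)² + 4/(t + 4)³


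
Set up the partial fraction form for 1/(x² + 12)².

Repeated quadratic factor: (Px + Q)/(x² + 12) + (Rx + S)/(x² + 12)²


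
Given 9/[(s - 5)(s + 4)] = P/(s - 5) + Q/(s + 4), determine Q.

Cover-up at s = -4: Q = 9/(-4 - 5) = -9/9 = -1


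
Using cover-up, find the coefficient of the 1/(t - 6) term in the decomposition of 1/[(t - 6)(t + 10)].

Cover (t - 6), set t=6: 1/((t + 10) at t=6) = 1/(16) = 1/16


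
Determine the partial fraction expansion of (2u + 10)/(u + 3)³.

(2u + 10) = α(u + 3)² + β(u + 3) + γ. At u = -3: γ = 2·(-3) + 10 = 4. Coefficients: α = 0, β = 2
Result: 2/(u + 3)² + 4/(u + 3)³


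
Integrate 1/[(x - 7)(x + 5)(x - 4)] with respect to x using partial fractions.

Cover-up: P = 1/36, Q = 1/108, R = -1/27. Decomposition: (1/36)/(x - 7) + (1/108)/(x + 5) - (1/27)/(x - 4). Integrate each term: (1/36) ln|(x - 7)| + (1/108) ln|(x + 5)| - (1/27) ln|(x - 4)| + C


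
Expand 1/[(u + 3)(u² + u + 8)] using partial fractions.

Cover-up at u = -3: α = 1/((-3)² + 1·(-3) + 8) = 1/14. Then β = -α = -1/14, γ = -α·(1 - 3) = 1/7
Result: (1/14)/(u + 3) - ((1/14)u - 1/7)/(u² + u + 8)


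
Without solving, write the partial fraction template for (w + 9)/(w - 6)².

Repeated linear factor: A/(w - 6) + B/(w - 6)²


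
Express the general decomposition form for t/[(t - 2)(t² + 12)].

Linear + irreducible quadratic: A/(t - 2) + (Bt + C)/(t² + 12)


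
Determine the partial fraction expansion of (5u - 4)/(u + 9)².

(5u - 4) = A(u + 9) + B. At u = -9: B = 5·(-9) - 4 = -49. Coeff of u: A = 5
Result: 5/(u + 9) - 49/(u + 9)²


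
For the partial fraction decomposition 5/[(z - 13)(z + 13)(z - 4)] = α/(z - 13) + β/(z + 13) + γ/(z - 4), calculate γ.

Cover-up at z = 4: γ = 5/[(4 - 13)(4 + 13)] = 5/[(-9)(17)] = -5/153


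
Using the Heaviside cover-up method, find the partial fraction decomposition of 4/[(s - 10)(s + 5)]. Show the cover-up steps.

Cover (s - 10): set s=10, get α = 4/(10 + 5) = 4/15. Cover (s + 5): set s=-5, get β = 4/(-5 - 10) = -4/15.
Result: (4/15)/(s - 10) - (4/15)/(s + 5)


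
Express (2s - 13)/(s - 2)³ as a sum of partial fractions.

(2s - 13) = A(s - 2)² + B(s - 2) + C. At s = 2: C = 2·2 - 13 = -9. Coefficients: A = 0, B = 2
Result: 2/(s - 2)² - 9/(s - 2)³


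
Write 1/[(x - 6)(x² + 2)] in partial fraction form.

Cover-up at x = 6: A = 1/(6² + 2) = 1/38. Then B = -A = -1/38, C = -A·(0 + 6) = -3/19
Result: (1/38)/(x - 6) - ((1/38)x + 3/19)/(x² + 2)


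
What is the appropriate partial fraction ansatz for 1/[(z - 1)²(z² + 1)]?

Repeated linear + quadratic: A/(z - 1) + B/(z - 1)² + (Cz + D)/(z² + 1)


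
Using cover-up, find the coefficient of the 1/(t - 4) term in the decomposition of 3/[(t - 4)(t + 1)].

Cover (t - 4), set t=4: 3/((t + 1) at t=4) = 3/(5) = 3/5


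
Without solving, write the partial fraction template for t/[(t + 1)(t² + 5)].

Linear + irreducible quadratic: α/(t + 1) + (βt + γ)/(t² + 5)


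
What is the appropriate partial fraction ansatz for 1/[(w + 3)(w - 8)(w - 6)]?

Three distinct linear factors: α/(w + 3) + β/(w - 8) + γ/(w - 6)


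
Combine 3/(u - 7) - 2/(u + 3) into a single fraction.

Common denominator (u - 7)(u + 3). Numerator: 3(u + 3) - 2(u - 7) = (3u + 9) - (2u - 14) = u + 23
Result: (u + 23)/[(u - 7)(u + 3)]


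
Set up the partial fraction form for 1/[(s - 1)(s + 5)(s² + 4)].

Two linear + quadratic: P/(s - 1) + Q/(s + 5) + (Rs + S)/(s² + 4)


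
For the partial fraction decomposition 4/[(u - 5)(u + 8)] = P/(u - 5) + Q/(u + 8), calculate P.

Cover-up at u = 5: P = 4/(5 + 8) = 4/13


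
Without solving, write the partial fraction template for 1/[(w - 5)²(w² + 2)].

Repeated linear + quadratic: A/(w - 5) + B/(w - 5)² + (Cw + D)/(w² + 2)


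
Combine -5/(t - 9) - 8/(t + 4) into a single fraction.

Common denominator (t - 9)(t + 4). Numerator: -5(t + 4) - 8(t - 9) = (-5t - 20) - (8t - 72) = -13t + 52
Result: (-13t + 52)/[(t - 9)(t + 4)]


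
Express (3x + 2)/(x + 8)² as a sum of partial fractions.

(3x + 2) = P(x + 8) + Q. At x = -8: Q = 3·(-8) + 2 = -22. Coeff of x: P = 3
Result: 3/(x + 8) - 22/(x + 8)²


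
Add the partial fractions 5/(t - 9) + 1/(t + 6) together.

Common denominator (t - 9)(t + 6). Numerator: 5(t + 6) + 1(t - 9) = (5t + 30) + (t - 9) = 6t + 21
Result: (6t + 21)/[(t - 9)(t + 6)]


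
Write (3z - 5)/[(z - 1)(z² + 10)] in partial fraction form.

At z=1: P = (3·1 - 5)/(1² + 10) = -2/11. Q = -P = 2/11, R = 3 - 1·P = 35/11
Result: (-2/11)/(z - 1) + ((2/11)z + 35/11)/(z² + 10)


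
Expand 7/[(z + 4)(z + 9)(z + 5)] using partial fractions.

Using cover-up method: A = 7/5, B = 7/20, C = -7/4
Result: (7/5)/(z + 4) + (7/20)/(z + 9) - (7/4)/(z + 5)


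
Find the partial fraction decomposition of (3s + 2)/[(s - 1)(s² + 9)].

At s=1: α = (3·1 + 2)/(1² + 9) = 1/2. β = -α = -1/2, γ = 3 - 1·α = 5/2
Result: (1/2)/(s - 1) - ((1/2)s - 5/2)/(s² + 9)


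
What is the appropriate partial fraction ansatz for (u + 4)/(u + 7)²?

Repeated linear factor: α/(u + 7) + β/(u + 7)²


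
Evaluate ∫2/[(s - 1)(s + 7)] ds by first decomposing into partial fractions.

Decompose: 2/[(s - 1)(s + 7)] = (1/4)/(s - 1) - (1/4)/(s + 7). Integrate each term: (1/4) ln|(s - 1)| - (1/4) ln|(s + 7)| + C


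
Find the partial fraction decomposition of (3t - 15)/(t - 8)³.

(3t - 15) = A(t - 8)² + B(t - 8) + C. At t = 8: C = 3·8 - 15 = 9. Coefficients: A = 0, B = 3
Result: 3/(t - 8)² + 9/(t - 8)³


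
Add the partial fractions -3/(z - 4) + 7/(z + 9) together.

Common denominator (z - 4)(z + 9). Numerator: -3(z + 9) + 7(z - 4) = (-3z - 27) + (7z - 28) = 4z - 55
Result: (4z - 55)/[(z - 4)(z + 9)]


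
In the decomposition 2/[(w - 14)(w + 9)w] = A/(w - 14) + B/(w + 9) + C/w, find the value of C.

Cover-up at w = 0: C = 2/[(0 - 14)(0 + 9)] = 2/[(-14)(9)] = -2/126 = -1/63


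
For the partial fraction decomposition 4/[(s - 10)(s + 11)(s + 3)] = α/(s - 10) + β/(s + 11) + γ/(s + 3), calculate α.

Cover-up at s = 10: α = 4/[(10 + 11)(10 + 3)] = 4/[(21)(13)] = 4/273


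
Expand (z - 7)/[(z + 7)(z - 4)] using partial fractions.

At z=-7: P = (1·(-7) - 7)/(-7 - 4) = 14/11. At z=4: Q = (1·4 - 7)/(4 + 7) = -3/11
Result: (14/11)/(z + 7) - (3/11)/(z - 4)


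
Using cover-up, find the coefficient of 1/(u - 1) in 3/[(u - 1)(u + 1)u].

Cover (u - 1), set u=1: 3/[(1 + 1)(1 - 0)] = 3/2


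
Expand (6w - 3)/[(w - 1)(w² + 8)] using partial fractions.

At w=1: α = (6·1 - 3)/(1² + 8) = 1/3. β = -α = -1/3, γ = 6 - 1·α = 17/3
Result: (1/3)/(w - 1) - ((1/3)w - 17/3)/(w² + 8)


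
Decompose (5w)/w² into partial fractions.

(5w) = Aw + B. At w = 0: B = 5·0 + 0 = 0. Coeff of w: A = 5
Result: 5/w


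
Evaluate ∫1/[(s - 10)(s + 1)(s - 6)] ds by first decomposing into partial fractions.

Cover-up: α = 1/44, β = 1/77, γ = -1/28. Decomposition: (1/44)/(s - 10) + (1/77)/(s + 1) - (1/28)/(s - 6). Integrate each term: (1/44) ln|(s - 10)| + (1/77) ln|(s + 1)| - (1/28) ln|(s - 6)| + C


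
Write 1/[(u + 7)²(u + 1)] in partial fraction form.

Cover-up at u=-1: R = 1/(-1 + 7)² = 1/36. Cover-up at u=-7: Q = 1/(-7 + 1) = -1/6. Comparing u² coeff: P = -R = -1/36
Result: (-1/36)/(u + 7) - (1/6)/(u + 7)² + (1/36)/(u + 1)


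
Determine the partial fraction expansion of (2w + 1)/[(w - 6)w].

At w=6: A = (2·6 + 1)/(6 - 0) = 13/6. At w=0: B = (2·0 + 1)/(0 - 6) = -1/6
Result: (13/6)/(w - 6) - (1/6)/w


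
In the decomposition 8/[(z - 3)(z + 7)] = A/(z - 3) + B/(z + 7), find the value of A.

Cover-up at z = 3: A = 8/(3 + 7) = 8/10 = 4/5


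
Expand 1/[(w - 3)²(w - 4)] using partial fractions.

Cover-up at w=4: γ = 1/(4 - 3)² = 1. Cover-up at w=3: β = 1/(3 - 4) = -1. Comparing w² coeff: α = -γ = -1
Result: -1/(w - 3) - 1/(w - 3)² + 1/(w - 4)


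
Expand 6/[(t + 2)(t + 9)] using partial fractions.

6/(t + 2)(t + 9) = A/(t + 2) + B/(t + 9). A = 6/(-2 + 9) = 6/7, B = 6/(-9 + 2) = -6/7
Result: (6/7)/(t + 2) - (6/7)/(t + 9)


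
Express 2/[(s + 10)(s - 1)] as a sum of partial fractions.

2/(s + 10)(s - 1) = α/(s + 10) + β/(s - 1). α = 2/(-10 - 1) = -2/11, β = 2/(1 + 10) = 2/11
Result: (-2/11)/(s + 10) + (2/11)/(s - 1)


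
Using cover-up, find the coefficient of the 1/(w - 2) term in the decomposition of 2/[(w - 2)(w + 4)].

Cover (w - 2), set w=2: 2/((w + 4) at w=2) = 2/(6) = 1/3


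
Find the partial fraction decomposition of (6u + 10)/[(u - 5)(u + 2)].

At u=5: P = (6·5 + 10)/(5 + 2) = 40/7. At u=-2: Q = (6·(-2) + 10)/(-2 - 5) = 2/7
Result: (40/7)/(u - 5) + (2/7)/(u + 2)


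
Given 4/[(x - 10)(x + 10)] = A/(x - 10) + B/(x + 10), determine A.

Cover-up at x = 10: A = 4/(10 + 10) = 4/20 = 1/5


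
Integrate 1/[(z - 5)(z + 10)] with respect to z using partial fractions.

Decompose: 1/[(z - 5)(z + 10)] = (1/15)/(z - 5) - (1/15)/(z + 10). Integrate each term: (1/15) ln|(z - 5)| - (1/15) ln|(z + 10)| + C


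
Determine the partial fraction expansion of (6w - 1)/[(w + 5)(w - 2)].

At w=-5: P = (6·(-5) - 1)/(-5 - 2) = 31/7. At w=2: Q = (6·2 - 1)/(2 + 5) = 11/7
Result: (31/7)/(w + 5) + (11/7)/(w - 2)


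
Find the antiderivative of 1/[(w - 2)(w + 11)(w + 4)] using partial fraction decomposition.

Cover-up: α = 1/78, β = 1/91, γ = -1/42. Decomposition: (1/78)/(w - 2) + (1/91)/(w + 11) - (1/42)/(w + 4). Integrate each term: (1/78) ln|(w - 2)| + (1/91) ln|(w + 11)| - (1/42) ln|(w + 4)| + C


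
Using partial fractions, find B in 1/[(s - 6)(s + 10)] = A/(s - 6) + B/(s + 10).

Cover-up at s = -10: B = 1/(-10 - 6) = -1/16


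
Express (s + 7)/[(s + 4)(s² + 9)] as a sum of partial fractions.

At s=-4: P = (1·(-4) + 7)/((-4)² + 9) = 3/25. Q = -P = -3/25, R = 1 - (-4)·P = 37/25
Result: (3/25)/(s + 4) - ((3/25)s - 37/25)/(s² + 9)


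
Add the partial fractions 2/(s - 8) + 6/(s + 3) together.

Common denominator (s - 8)(s + 3). Numerator: 2(s + 3) + 6(s - 8) = (2s + 6) + (6s - 48) = 8s - 42
Result: (8s - 42)/[(s - 8)(s + 3)]


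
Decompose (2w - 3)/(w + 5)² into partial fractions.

(2w - 3) = α(w + 5) + β. At w = -5: β = 2·(-5) - 3 = -13. Coeff of w: α = 2
Result: 2/(w + 5) - 13/(w + 5)²


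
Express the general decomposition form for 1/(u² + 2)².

Repeated quadratic factor: (αu + β)/(u² + 2) + (γu + δ)/(u² + 2)²


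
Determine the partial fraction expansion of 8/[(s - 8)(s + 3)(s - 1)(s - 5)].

Using Heaviside cover-up: (8/231)/(s - 8) - (1/44)/(s + 3) + (1/14)/(s - 1) - (1/12)/(s - 5)


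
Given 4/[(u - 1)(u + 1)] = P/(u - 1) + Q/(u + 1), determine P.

Cover-up at u = 1: P = 4/(1 + 1) = 4/2 = 2


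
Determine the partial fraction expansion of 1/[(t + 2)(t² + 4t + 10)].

Cover-up at t = -2: A = 1/((-2)² + 4·(-2) + 10) = 1/6. Then B = -A = -1/6, C = -A·(4 - 2) = -1/3
Result: (1/6)/(t + 2) - ((1/6)t + 1/3)/(t² + 4t + 10)


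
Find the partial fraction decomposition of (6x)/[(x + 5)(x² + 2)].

At x=-5: α = (6·(-5) + 0)/((-5)² + 2) = -10/9. β = -α = 10/9, γ = 6 - (-5)·α = 4/9
Result: (-10/9)/(x + 5) + ((10/9)x + 4/9)/(x² + 2)


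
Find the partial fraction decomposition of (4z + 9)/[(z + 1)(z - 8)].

At z=-1: P = (4·(-1) + 9)/(-1 - 8) = -5/9. At z=8: Q = (4·8 + 9)/(8 + 1) = 41/9
Result: (-5/9)/(z + 1) + (41/9)/(z - 8)


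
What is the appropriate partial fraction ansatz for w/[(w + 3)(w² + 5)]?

Linear + irreducible quadratic: A/(w + 3) + (Bw + C)/(w² + 5)


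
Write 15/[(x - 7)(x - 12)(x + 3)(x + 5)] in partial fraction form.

Using Heaviside cover-up: (-1/40)/(x - 7) + (1/85)/(x - 12) + (1/20)/(x + 3) - (5/136)/(x + 5)


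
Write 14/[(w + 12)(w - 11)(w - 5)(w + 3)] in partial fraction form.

Using Heaviside cover-up: (-14/3519)/(w + 12) + (1/138)/(w - 11) - (7/408)/(w - 5) + (1/72)/(w + 3)


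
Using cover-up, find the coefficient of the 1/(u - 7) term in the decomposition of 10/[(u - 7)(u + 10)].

Cover (u - 7), set u=7: 10/((u + 10) at u=7) = 10/(17) = 10/17


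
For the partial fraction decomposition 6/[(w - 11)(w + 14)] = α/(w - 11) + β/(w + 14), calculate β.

Cover-up at w = -14: β = 6/(-14 - 11) = -6/25


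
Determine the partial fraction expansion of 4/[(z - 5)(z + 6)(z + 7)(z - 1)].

Using Heaviside cover-up: (1/132)/(z - 5) + (4/77)/(z + 6) - (1/24)/(z + 7) - (1/56)/(z - 1)


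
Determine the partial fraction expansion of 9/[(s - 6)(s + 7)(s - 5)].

Using cover-up method: P = 9/13, Q = 3/52, R = -3/4
Result: (9/13)/(s - 6) + (3/52)/(s + 7) - (3/4)/(s - 5)


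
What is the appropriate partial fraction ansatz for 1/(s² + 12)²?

Repeated quadratic factor: (As + B)/(s² + 12) + (Cs + D)/(s² + 12)²


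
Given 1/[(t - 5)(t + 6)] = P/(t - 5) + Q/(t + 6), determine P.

Cover-up at t = 5: P = 1/(5 + 6) = 1/11


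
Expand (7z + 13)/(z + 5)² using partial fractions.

(7z + 13) = α(z + 5) + β. At z = -5: β = 7·(-5) + 13 = -22. Coeff of z: α = 7
Result: 7/(z + 5) - 22/(z + 5)²


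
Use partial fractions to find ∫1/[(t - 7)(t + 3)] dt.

Decompose: 1/[(t - 7)(t + 3)] = (1/10)/(t - 7) - (1/10)/(t + 3). Integrate each term: (1/10) ln|(t - 7)| - (1/10) ln|(t + 3)| + C


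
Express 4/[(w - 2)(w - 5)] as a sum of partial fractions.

4/(w - 2)(w - 5) = α/(w - 2) + β/(w - 5). α = 4/(2 - 5) = -4/3, β = 4/(5 - 2) = 4/3
Result: (-4/3)/(w - 2) + (4/3)/(w - 5)


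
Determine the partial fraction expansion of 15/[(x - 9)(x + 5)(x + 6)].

Using cover-up method: A = 1/14, B = -15/14, C = 1
Result: (1/14)/(x - 9) - (15/14)/(x + 5) + 1/(x + 6)


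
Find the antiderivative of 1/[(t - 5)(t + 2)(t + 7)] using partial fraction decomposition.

Cover-up: P = 1/84, Q = -1/35, R = 1/60. Decomposition: (1/84)/(t - 5) - (1/35)/(t + 2) + (1/60)/(t + 7). Integrate each term: (1/84) ln|(t - 5)| - (1/35) ln|(t + 2)| + (1/60) ln|(t + 7)| + C


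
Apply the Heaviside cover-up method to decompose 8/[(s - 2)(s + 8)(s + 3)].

Cover (s - 2), s=2: α = 8/[(2 + 8)(2 + 3)] = 4/25. Cover (s + 8), s=-8: β = 8/[(-8 - 2)(-8 + 3)] = 4/25. Cover (s + 3), s=-3: γ = 8/[(-3 - 2)(-3 + 8)] = -8/25.
Result: (4/25)/(s - 2) + (4/25)/(s + 8) - (8/25)/(s + 3)


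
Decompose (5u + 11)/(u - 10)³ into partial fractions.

(5u + 11) = A(u - 10)² + B(u - 10) + C. At u = 10: C = 5·10 + 11 = 61. Coefficients: A = 0, B = 5
Result: 5/(u - 10)² + 61/(u - 10)³


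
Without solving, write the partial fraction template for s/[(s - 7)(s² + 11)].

Linear + irreducible quadratic: α/(s - 7) + (βs + γ)/(s² + 11)


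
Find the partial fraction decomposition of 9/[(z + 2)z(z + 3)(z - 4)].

Using Heaviside cover-up: (3/4)/(z + 2) - (3/8)/z - (3/7)/(z + 3) + (3/56)/(z - 4)


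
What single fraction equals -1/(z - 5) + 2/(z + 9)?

Common denominator (z - 5)(z + 9). Numerator: -1(z + 9) + 2(z - 5) = (-z - 9) + (2z - 10) = z - 19
Result: (z - 19)/[(z - 5)(z + 9)]


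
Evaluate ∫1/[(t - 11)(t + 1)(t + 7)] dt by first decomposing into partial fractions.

Cover-up: A = 1/216, B = -1/72, C = 1/108. Decomposition: (1/216)/(t - 11) - (1/72)/(t + 1) + (1/108)/(t + 7). Integrate each term: (1/216) ln|(t - 11)| - (1/72) ln|(t + 1)| + (1/108) ln|(t + 7)| + C


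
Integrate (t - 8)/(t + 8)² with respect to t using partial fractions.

Decompose: α = 1, β = 1·(-8) - 8 = -16, so (t - 8)/(t + 8)² = 1/(t + 8) - 16/(t + 8)². Integrate: ∫ α/(t + 8) dt = ln|(t + 8)|; ∫ β/(t + 8)² dt = 16/(t + 8). Sum: ln|(t + 8)| + 16/(t + 8) + C


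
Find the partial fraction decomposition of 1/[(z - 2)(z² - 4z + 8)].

Cover-up at z = 2: P = 1/(2² - 4·2 + 8) = 1/4. Then Q = -P = -1/4, R = -P·(-4 + 2) = 1/2
Result: (1/4)/(z - 2) - ((1/4)z - 1/2)/(z² - 4z + 8)


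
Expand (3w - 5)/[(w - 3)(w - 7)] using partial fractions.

At w=3: A = (3·3 - 5)/(3 - 7) = -1. At w=7: B = (3·7 - 5)/(7 - 3) = 4
Result: -1/(w - 3) + 4/(w - 7)


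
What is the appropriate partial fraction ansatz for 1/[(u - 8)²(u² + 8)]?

Repeated linear + quadratic: α/(u - 8) + β/(u - 8)² + (γu + δ)/(u² + 8)


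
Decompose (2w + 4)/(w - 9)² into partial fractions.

(2w + 4) = α(w - 9) + β. At w = 9: β = 2·9 + 4 = 22. Coeff of w: α = 2
Result: 2/(w - 9) + 22/(w - 9)²


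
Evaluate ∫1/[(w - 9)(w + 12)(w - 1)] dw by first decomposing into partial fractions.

Cover-up: P = 1/168, Q = 1/273, R = -1/104. Decomposition: (1/168)/(w - 9) + (1/273)/(w + 12) - (1/104)/(w - 1). Integrate each term: (1/168) ln|(w - 9)| + (1/273) ln|(w + 12)| - (1/104) ln|(w - 1)| + C


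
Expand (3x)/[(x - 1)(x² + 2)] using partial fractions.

At x=1: α = (3·1 + 0)/(1² + 2) = 1. β = -α = -1, γ = 3 - 1·α = 2
Result: 1/(x - 1) - (x - 2)/(x² + 2)


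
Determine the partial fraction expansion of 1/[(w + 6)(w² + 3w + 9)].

Cover-up at w = -6: A = 1/((-6)² + 3·(-6) + 9) = 1/27. Then B = -A = -1/27, C = -A·(3 - 6) = 1/9
Result: (1/27)/(w + 6) - ((1/27)w - 1/9)/(w² + 3w + 9)


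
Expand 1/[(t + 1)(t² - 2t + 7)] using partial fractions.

Cover-up at t = -1: A = 1/((-1)² - 2·(-1) + 7) = 1/10. Then B = -A = -1/10, C = -A·(-2 - 1) = 3/10
Result: (1/10)/(t + 1) - ((1/10)t - 3/10)/(t² - 2t + 7)


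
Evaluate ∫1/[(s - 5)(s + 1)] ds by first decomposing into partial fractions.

Decompose: 1/[(s - 5)(s + 1)] = (1/6)/(s - 5) - (1/6)/(s + 1). Integrate each term: (1/6) ln|(s - 5)| - (1/6) ln|(s + 1)| + C


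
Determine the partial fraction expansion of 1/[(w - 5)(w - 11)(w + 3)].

Using cover-up method: P = -1/48, Q = 1/84, R = 1/112
Result: (-1/48)/(w - 5) + (1/84)/(w - 11) + (1/112)/(w + 3)


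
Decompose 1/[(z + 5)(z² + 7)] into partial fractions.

Cover-up at z = -5: P = 1/((-5)² + 7) = 1/32. Then Q = -P = -1/32, R = -P·(0 - 5) = 5/32
Result: (1/32)/(z + 5) - ((1/32)z - 5/32)/(z² + 7)


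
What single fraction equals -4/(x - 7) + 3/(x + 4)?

Common denominator (x - 7)(x + 4). Numerator: -4(x + 4) + 3(x - 7) = (-4x - 16) + (3x - 21) = -x - 37
Result: (-x - 37)/[(x - 7)(x + 4)]


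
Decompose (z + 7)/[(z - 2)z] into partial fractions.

At z=2: A = (1·2 + 7)/(2 - 0) = 9/2. At z=0: B = (1·0 + 7)/(0 - 2) = -7/2
Result: (9/2)/(z - 2) - (7/2)/z


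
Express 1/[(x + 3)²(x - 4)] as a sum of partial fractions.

Cover-up at x=4: γ = 1/(4 + 3)² = 1/49. Cover-up at x=-3: β = 1/(-3 - 4) = -1/7. Comparing x² coeff: α = -γ = -1/49
Result: (-1/49)/(x + 3) - (1/7)/(x + 3)² + (1/49)/(x - 4)


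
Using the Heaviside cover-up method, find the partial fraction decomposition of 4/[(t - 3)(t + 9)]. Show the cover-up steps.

Cover (t - 3): set t=3, get α = 4/(3 + 9) = 1/3. Cover (t + 9): set t=-9, get β = 4/(-9 - 3) = -1/3.
Result: (1/3)/(t - 3) - (1/3)/(t + 9)


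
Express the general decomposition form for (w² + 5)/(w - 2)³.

Repeated linear factor (power 3): A/(w - 2) + B/(w - 2)² + C/(w - 2)³


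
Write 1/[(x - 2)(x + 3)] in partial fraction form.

1/(x - 2)(x + 3) = α/(x - 2) + β/(x + 3). α = 1/(2 + 3) = 1/5, β = 1/(-3 - 2) = -1/5
Result: (1/5)/(x - 2) - (1/5)/(x + 3)


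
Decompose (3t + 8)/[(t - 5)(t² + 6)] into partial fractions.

At t=5: A = (3·5 + 8)/(5² + 6) = 23/31. B = -A = -23/31, C = 3 - 5·A = -22/31
Result: (23/31)/(t - 5) - ((23/31)t + 22/31)/(t² + 6)


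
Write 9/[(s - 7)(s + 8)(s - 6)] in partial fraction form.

Using cover-up method: P = 3/5, Q = 3/70, R = -9/14
Result: (3/5)/(s - 7) + (3/70)/(s + 8) - (9/14)/(s - 6)


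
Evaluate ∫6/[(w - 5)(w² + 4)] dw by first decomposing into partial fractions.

Cover-up at w=5: P = 6/(5²+4) = 6/29. Coeff matching: Q = -6/29, R = -30/29. Decomposition: (6/29)/(w - 5) - ((6/29)w + 30/29)/(w² + 4). Integrate: linear → ln, quadratic → (1/2)ln + arctan: (6/29) ln|(w - 5)| - (3/29) ln(w² + 4) - (15/29) arctan(w/2) + C


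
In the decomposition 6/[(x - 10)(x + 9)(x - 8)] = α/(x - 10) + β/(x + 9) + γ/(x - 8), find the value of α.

Cover-up at x = 10: α = 6/[(10 + 9)(10 - 8)] = 6/[(19)(2)] = 6/38 = 3/19


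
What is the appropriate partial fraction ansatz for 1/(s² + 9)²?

Repeated quadratic factor: (As + B)/(s² + 9) + (Cs + D)/(s² + 9)²


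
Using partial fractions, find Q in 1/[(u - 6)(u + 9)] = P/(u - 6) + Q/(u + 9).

Cover-up at u = -9: Q = 1/(-9 - 6) = -1/15
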